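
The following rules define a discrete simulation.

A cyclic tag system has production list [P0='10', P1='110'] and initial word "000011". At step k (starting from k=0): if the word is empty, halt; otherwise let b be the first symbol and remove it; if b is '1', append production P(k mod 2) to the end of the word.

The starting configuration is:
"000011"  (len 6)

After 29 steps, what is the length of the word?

0) "000011"  (len 6)
1) "00011"  (len 5)
2) "0011"  (len 4)
3) "011"  (len 3)
4) "11"  (len 2)
5) "110"  (len 3)
6) "10110"  (len 5)
7) "011010"  (len 6)
8) "11010"  (len 5)
9) "101010"  (len 6)
10) "01010110"  (len 8)
11) "1010110"  (len 7)
12) "010110110"  (len 9)
13) "10110110"  (len 8)
14) "0110110110"  (len 10)
15) "110110110"  (len 9)
16) "10110110110"  (len 11)
17) "011011011010"  (len 12)
18) "11011011010"  (len 11)
19) "101101101010"  (len 12)
20) "01101101010110"  (len 14)
21) "1101101010110"  (len 13)
22) "101101010110110"  (len 15)
23) "0110101011011010"  (len 16)
24) "110101011011010"  (len 15)
25) "1010101101101010"  (len 16)
26) "010101101101010110"  (len 18)
27) "10101101101010110"  (len 17)
28) "0101101101010110110"  (len 19)
29) "101101101010110110"  (len 18)

18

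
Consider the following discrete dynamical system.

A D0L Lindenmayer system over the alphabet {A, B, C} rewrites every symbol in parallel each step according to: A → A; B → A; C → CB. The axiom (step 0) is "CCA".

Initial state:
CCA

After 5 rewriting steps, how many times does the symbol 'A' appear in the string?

9

0) CCA
1) CBCBA
2) CBACBAA
3) CBAACBAAA
4) CBAAACBAAAA
5) CBAAAACBAAAAA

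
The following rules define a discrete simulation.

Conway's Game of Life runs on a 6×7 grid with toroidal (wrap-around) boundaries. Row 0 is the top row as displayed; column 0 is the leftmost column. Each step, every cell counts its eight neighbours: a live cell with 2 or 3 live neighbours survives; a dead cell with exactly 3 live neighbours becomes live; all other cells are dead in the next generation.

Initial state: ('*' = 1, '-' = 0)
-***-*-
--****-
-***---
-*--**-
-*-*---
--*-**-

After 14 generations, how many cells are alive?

18

0) -***-*-
--****-
-***---
-*--**-
-*-*---
--*-**-
1) -*----*
-----*-
-*-----
**--*--
-*-*---
-----*-
2) -----**
*------
**-----
**-----
***-*--
*-*----
3) **----*
**-----
------*
------*
--**--*
*-**-*-
4) -------
-*-----
------*
*----**
*******
---***-
5) ----*--
-------
-----**
--**---
-**----
**-----
6) -------
-----*-
-------
-***---
*--*---
***----
7) -*-----
-------
--*----
-***---
*--*---
***----
8) ***----
-------
-***---
-*-*---
*--*---
*-*----
9) *-*----
*--*---
-*-*---
**-**--
*--*---
*-**--*
10) *-*----
*--*---
-*-*---
**-**--
-------
*-**--*
11) *-*----
*--*---
-*-*---
**-**--
----*-*
*-**--*
12) *-*----
*--*---
-*-*---
**-***-
----*-*
*-**-**
13) *-*-*--
*--*---
-*-*--*
**-*-**
-------
*-****-
14) *-*--*-
*--**-*
-*-*-*-
-*--***
-------
--*-***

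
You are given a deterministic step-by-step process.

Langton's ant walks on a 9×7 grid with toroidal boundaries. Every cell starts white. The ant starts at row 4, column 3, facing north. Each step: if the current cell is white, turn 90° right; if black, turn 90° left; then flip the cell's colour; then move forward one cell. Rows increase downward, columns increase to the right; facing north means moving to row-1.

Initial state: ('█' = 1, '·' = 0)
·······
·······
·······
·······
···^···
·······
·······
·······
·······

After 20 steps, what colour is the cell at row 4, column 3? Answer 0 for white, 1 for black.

0

step 0: ·······
·······
·······
·······
···^···
·······
·······
·······
·······
step 1: ·······
·······
·······
·······
···█>··
·······
·······
·······
·······
step 2: ·······
·······
·······
·······
···██··
····v··
·······
·······
·······
step 3: ·······
·······
·······
·······
···██··
···<█··
·······
·······
·······
step 4: ·······
·······
·······
·······
···^█··
···██··
·······
·······
·······
step 5: ·······
·······
·······
·······
··<·█··
···██··
·······
·······
·······
step 6: ·······
·······
·······
··^····
··█·█··
···██··
·······
·······
·······
step 7: ·······
·······
·······
··█>···
··█·█··
···██··
·······
·······
·······
step 8: ·······
·······
·······
··██···
··█v█··
···██··
·······
·······
·······
step 9: ·······
·······
·······
··██···
··<██··
···██··
·······
·······
·······
step 10: ·······
·······
·······
··██···
···██··
··v██··
·······
·······
·······
step 11: ·······
·······
·······
··██···
···██··
·<███··
·······
·······
·······
step 12: ·······
·······
·······
··██···
·^·██··
·████··
·······
·······
·······
step 13: ·······
·······
·······
··██···
·█>██··
·████··
·······
·······
·······
step 14: ·······
·······
·······
··██···
·████··
·█v██··
·······
·······
·······
step 15: ·······
·······
·······
··██···
·████··
·█·>█··
·······
·······
·······
step 16: ·······
·······
·······
··██···
·██^█··
·█··█··
·······
·······
·······
step 17: ·······
·······
·······
··██···
·█<·█··
·█··█··
·······
·······
·······
step 18: ·······
·······
·······
··██···
·█··█··
·█v·█··
·······
·······
·······
step 19: ·······
·······
·······
··██···
·█··█··
·<█·█··
·······
·······
·······
step 20: ·······
·······
·······
··██···
·█··█··
··█·█··
·v·····
·······
·······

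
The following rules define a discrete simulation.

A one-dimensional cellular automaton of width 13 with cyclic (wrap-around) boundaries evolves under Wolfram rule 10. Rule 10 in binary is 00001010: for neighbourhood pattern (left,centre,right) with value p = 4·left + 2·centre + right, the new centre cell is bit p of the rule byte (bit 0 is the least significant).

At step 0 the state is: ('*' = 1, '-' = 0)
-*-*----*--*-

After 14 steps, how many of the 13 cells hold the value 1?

0) -*-*----*--*-
1) *------*--*--
2) ------*--*--*
3) -----*--*--*-
4) ----*--*--*--
5) ---*--*--*---
6) --*--*--*----
7) -*--*--*-----
8) *--*--*------
9) --*--*------*
10) -*--*------*-
11) *--*------*--
12) --*------*--*
13) -*------*--*-
14) *------*--*--

3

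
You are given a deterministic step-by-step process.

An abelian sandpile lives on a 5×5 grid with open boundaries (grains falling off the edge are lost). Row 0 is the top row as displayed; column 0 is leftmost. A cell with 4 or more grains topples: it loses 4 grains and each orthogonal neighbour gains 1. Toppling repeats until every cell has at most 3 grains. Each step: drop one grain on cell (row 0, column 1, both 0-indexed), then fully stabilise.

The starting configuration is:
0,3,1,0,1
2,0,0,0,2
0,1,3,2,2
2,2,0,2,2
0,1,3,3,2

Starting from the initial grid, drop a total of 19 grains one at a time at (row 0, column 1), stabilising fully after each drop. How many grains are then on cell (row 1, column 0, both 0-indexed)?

[0] 0,3,1,0,1
2,0,0,0,2
0,1,3,2,2
2,2,0,2,2
0,1,3,3,2
[1] 1,0,2,0,1
2,1,0,0,2
0,1,3,2,2
2,2,0,2,2
0,1,3,3,2
[2] 1,1,2,0,1
2,1,0,0,2
0,1,3,2,2
2,2,0,2,2
0,1,3,3,2
[3] 1,2,2,0,1
2,1,0,0,2
0,1,3,2,2
2,2,0,2,2
0,1,3,3,2
[4] 1,3,2,0,1
2,1,0,0,2
0,1,3,2,2
2,2,0,2,2
0,1,3,3,2
[5] 2,0,3,0,1
2,2,0,0,2
0,1,3,2,2
2,2,0,2,2
0,1,3,3,2
[6] 2,1,3,0,1
2,2,0,0,2
0,1,3,2,2
2,2,0,2,2
0,1,3,3,2
[7] 2,2,3,0,1
2,2,0,0,2
0,1,3,2,2
2,2,0,2,2
0,1,3,3,2
[8] 2,3,3,0,1
2,2,0,0,2
0,1,3,2,2
2,2,0,2,2
0,1,3,3,2
[9] 3,1,0,1,1
2,3,1,0,2
0,1,3,2,2
2,2,0,2,2
0,1,3,3,2
[10] 3,2,0,1,1
2,3,1,0,2
0,1,3,2,2
2,2,0,2,2
0,1,3,3,2
[11] 3,3,0,1,1
2,3,1,0,2
0,1,3,2,2
2,2,0,2,2
0,1,3,3,2
[12] 1,2,1,1,1
0,1,2,0,2
1,2,3,2,2
2,2,0,2,2
0,1,3,3,2
[13] 1,3,1,1,1
0,1,2,0,2
1,2,3,2,2
2,2,0,2,2
0,1,3,3,2
[14] 2,0,2,1,1
0,2,2,0,2
1,2,3,2,2
2,2,0,2,2
0,1,3,3,2
[15] 2,1,2,1,1
0,2,2,0,2
1,2,3,2,2
2,2,0,2,2
0,1,3,3,2
[16] 2,2,2,1,1
0,2,2,0,2
1,2,3,2,2
2,2,0,2,2
0,1,3,3,2
[17] 2,3,2,1,1
0,2,2,0,2
1,2,3,2,2
2,2,0,2,2
0,1,3,3,2
[18] 3,0,3,1,1
0,3,2,0,2
1,2,3,2,2
2,2,0,2,2
0,1,3,3,2
[19] 3,1,3,1,1
0,3,2,0,2
1,2,3,2,2
2,2,0,2,2
0,1,3,3,2

0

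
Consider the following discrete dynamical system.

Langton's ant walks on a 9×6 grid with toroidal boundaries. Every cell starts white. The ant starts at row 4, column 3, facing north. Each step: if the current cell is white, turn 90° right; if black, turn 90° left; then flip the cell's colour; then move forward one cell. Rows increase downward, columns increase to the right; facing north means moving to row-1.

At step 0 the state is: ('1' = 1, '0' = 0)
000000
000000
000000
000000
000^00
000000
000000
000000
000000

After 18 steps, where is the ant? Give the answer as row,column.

0) 000000
000000
000000
000000
000^00
000000
000000
000000
000000
1) 000000
000000
000000
000000
0001>0
000000
000000
000000
000000
2) 000000
000000
000000
000000
000110
0000v0
000000
000000
000000
3) 000000
000000
000000
000000
000110
000<10
000000
000000
000000
4) 000000
000000
000000
000000
000^10
000110
000000
000000
000000
5) 000000
000000
000000
000000
00<010
000110
000000
000000
000000
6) 000000
000000
000000
00^000
001010
000110
000000
000000
000000
7) 000000
000000
000000
001>00
001010
000110
000000
000000
000000
8) 000000
000000
000000
001100
001v10
000110
000000
000000
000000
9) 000000
000000
000000
001100
00<110
000110
000000
000000
000000
10) 000000
000000
000000
001100
000110
00v110
000000
000000
000000
11) 000000
000000
000000
001100
000110
0<1110
000000
000000
000000
12) 000000
000000
000000
001100
0^0110
011110
000000
000000
000000
13) 000000
000000
000000
001100
01>110
011110
000000
000000
000000
14) 000000
000000
000000
001100
011110
01v110
000000
000000
000000
15) 000000
000000
000000
001100
011110
010>10
000000
000000
000000
16) 000000
000000
000000
001100
011^10
010010
000000
000000
000000
17) 000000
000000
000000
001100
01<010
010010
000000
000000
000000
18) 000000
000000
000000
001100
010010
01v010
000000
000000
000000

5,2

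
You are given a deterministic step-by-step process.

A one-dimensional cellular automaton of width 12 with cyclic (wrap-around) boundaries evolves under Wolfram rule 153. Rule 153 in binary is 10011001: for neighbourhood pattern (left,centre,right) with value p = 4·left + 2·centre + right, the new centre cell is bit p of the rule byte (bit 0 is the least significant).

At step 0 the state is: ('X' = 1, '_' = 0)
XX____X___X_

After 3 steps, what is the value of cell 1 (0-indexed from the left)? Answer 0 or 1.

0

step 0: XX____X___X_
step 1: X_XXX__XX___
step 2: __XX_X_X_XX_
step 3: X_X______X_X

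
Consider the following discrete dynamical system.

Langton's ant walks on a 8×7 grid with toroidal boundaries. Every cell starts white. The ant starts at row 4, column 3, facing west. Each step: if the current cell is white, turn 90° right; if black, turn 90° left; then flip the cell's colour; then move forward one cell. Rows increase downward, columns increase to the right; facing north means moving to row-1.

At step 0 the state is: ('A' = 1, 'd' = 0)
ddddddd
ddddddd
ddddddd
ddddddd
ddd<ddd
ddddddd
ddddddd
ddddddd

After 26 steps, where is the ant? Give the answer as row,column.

k=0  ddddddd
ddddddd
ddddddd
ddddddd
ddd<ddd
ddddddd
ddddddd
ddddddd
k=1  ddddddd
ddddddd
ddddddd
ddd^ddd
dddAddd
ddddddd
ddddddd
ddddddd
k=2  ddddddd
ddddddd
ddddddd
dddA>dd
dddAddd
ddddddd
ddddddd
ddddddd
k=3  ddddddd
ddddddd
ddddddd
dddAAdd
dddAvdd
ddddddd
ddddddd
ddddddd
k=4  ddddddd
ddddddd
ddddddd
dddAAdd
ddd<Add
ddddddd
ddddddd
ddddddd
k=5  ddddddd
ddddddd
ddddddd
dddAAdd
ddddAdd
dddvddd
ddddddd
ddddddd
k=6  ddddddd
ddddddd
ddddddd
dddAAdd
ddddAdd
dd<Addd
ddddddd
ddddddd
k=7  ddddddd
ddddddd
ddddddd
dddAAdd
dd^dAdd
ddAAddd
ddddddd
ddddddd
k=8  ddddddd
ddddddd
ddddddd
dddAAdd
ddA>Add
ddAAddd
ddddddd
ddddddd
k=9  ddddddd
ddddddd
ddddddd
dddAAdd
ddAAAdd
ddAvddd
ddddddd
ddddddd
k=10  ddddddd
ddddddd
ddddddd
dddAAdd
ddAAAdd
ddAd>dd
ddddddd
ddddddd
k=11  ddddddd
ddddddd
ddddddd
dddAAdd
ddAAAdd
ddAdAdd
ddddvdd
ddddddd
k=12  ddddddd
ddddddd
ddddddd
dddAAdd
ddAAAdd
ddAdAdd
ddd<Add
ddddddd
k=13  ddddddd
ddddddd
ddddddd
dddAAdd
ddAAAdd
ddA^Add
dddAAdd
ddddddd
k=14  ddddddd
ddddddd
ddddddd
dddAAdd
ddAAAdd
ddAA>dd
dddAAdd
ddddddd
k=15  ddddddd
ddddddd
ddddddd
dddAAdd
ddAA^dd
ddAAddd
dddAAdd
ddddddd
k=16  ddddddd
ddddddd
ddddddd
dddAAdd
ddA<ddd
ddAAddd
dddAAdd
ddddddd
k=17  ddddddd
ddddddd
ddddddd
dddAAdd
ddAdddd
ddAvddd
dddAAdd
ddddddd
k=18  ddddddd
ddddddd
ddddddd
dddAAdd
ddAdddd
ddAd>dd
dddAAdd
ddddddd
k=19  ddddddd
ddddddd
ddddddd
dddAAdd
ddAdddd
ddAdAdd
dddAvdd
ddddddd
k=20  ddddddd
ddddddd
ddddddd
dddAAdd
ddAdddd
ddAdAdd
dddAd>d
ddddddd
k=21  ddddddd
ddddddd
ddddddd
dddAAdd
ddAdddd
ddAdAdd
dddAdAd
dddddvd
k=22  ddddddd
ddddddd
ddddddd
dddAAdd
ddAdddd
ddAdAdd
dddAdAd
dddd<Ad
k=23  ddddddd
ddddddd
ddddddd
dddAAdd
ddAdddd
ddAdAdd
dddA^Ad
ddddAAd
k=24  ddddddd
ddddddd
ddddddd
dddAAdd
ddAdddd
ddAdAdd
dddAA>d
ddddAAd
k=25  ddddddd
ddddddd
ddddddd
dddAAdd
ddAdddd
ddAdA^d
dddAAdd
ddddAAd
k=26  ddddddd
ddddddd
ddddddd
dddAAdd
ddAdddd
ddAdAA>
dddAAdd
ddddAAd

5,6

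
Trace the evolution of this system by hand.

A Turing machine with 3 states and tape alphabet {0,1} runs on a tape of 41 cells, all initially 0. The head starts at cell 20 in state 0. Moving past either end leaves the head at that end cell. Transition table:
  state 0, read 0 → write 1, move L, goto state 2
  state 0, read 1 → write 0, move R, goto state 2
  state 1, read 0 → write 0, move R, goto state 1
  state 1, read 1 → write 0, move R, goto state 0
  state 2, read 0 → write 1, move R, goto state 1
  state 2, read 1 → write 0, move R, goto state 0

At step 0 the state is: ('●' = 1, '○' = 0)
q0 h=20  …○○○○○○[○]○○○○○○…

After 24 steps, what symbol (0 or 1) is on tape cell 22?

1

t=0: q0 h=20  …○○○○○○[○]○○○○○○…
t=1: q2 h=19  …○○○○○○[○]●○○○○○…
t=2: q1 h=20  …○○○○○●[●]○○○○○○…
t=3: q0 h=21  …○○○○●○[○]○○○○○○…
t=4: q2 h=20  …○○○○○●[○]●○○○○○…
t=5: q1 h=21  …○○○○●●[●]○○○○○○…
t=6: q0 h=22  …○○○●●○[○]○○○○○○…
t=7: q2 h=21  …○○○○●●[○]●○○○○○…
t=8: q1 h=22  …○○○●●●[●]○○○○○○…
t=9: q0 h=23  …○○●●●○[○]○○○○○○…
t=10: q2 h=22  …○○○●●●[○]●○○○○○…
t=11: q1 h=23  …○○●●●●[●]○○○○○○…
t=12: q0 h=24  …○●●●●○[○]○○○○○○…
t=13: q2 h=23  …○○●●●●[○]●○○○○○…
t=14: q1 h=24  …○●●●●●[●]○○○○○○…
t=15: q0 h=25  …●●●●●○[○]○○○○○○…
t=16: q2 h=24  …○●●●●●[○]●○○○○○…
t=17: q1 h=25  …●●●●●●[●]○○○○○○…
t=18: q0 h=26  …●●●●●○[○]○○○○○○…
t=19: q2 h=25  …●●●●●●[○]●○○○○○…
t=20: q1 h=26  …●●●●●●[●]○○○○○○…
t=21: q0 h=27  …●●●●●○[○]○○○○○○…
t=22: q2 h=26  …●●●●●●[○]●○○○○○…
t=23: q1 h=27  …●●●●●●[●]○○○○○○…
t=24: q0 h=28  …●●●●●○[○]○○○○○○…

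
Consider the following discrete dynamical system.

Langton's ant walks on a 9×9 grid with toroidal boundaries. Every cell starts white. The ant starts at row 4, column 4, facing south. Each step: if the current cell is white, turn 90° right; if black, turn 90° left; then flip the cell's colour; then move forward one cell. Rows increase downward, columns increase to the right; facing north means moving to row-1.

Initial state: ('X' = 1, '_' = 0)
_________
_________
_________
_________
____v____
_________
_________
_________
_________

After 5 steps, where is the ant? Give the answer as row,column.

4,5

gen 0: _________
_________
_________
_________
____v____
_________
_________
_________
_________
gen 1: _________
_________
_________
_________
___<X____
_________
_________
_________
_________
gen 2: _________
_________
_________
___^_____
___XX____
_________
_________
_________
_________
gen 3: _________
_________
_________
___X>____
___XX____
_________
_________
_________
_________
gen 4: _________
_________
_________
___XX____
___Xv____
_________
_________
_________
_________
gen 5: _________
_________
_________
___XX____
___X_>___
_________
_________
_________
_________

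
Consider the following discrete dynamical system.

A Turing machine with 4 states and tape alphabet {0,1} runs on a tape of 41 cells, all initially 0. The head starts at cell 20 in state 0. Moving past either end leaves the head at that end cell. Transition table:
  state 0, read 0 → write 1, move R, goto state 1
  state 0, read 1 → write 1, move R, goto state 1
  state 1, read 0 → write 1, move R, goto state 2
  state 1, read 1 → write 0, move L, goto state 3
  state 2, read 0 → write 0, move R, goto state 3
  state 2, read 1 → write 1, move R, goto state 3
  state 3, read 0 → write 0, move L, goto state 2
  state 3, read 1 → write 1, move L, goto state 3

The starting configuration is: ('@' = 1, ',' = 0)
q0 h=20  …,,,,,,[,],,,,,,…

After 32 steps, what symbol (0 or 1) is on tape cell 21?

1

[0] q0 h=20  …,,,,,,[,],,,,,,…
[1] q1 h=21  …,,,,,@[,],,,,,,…
[2] q2 h=22  …,,,,@@[,],,,,,,…
[3] q3 h=23  …,,,@@,[,],,,,,,…
[4] q2 h=22  …,,,,@@[,],,,,,,…
[5] q3 h=23  …,,,@@,[,],,,,,,…
[6] q2 h=22  …,,,,@@[,],,,,,,…
[7] q3 h=23  …,,,@@,[,],,,,,,…
[8] q2 h=22  …,,,,@@[,],,,,,,…
[9] q3 h=23  …,,,@@,[,],,,,,,…
[10] q2 h=22  …,,,,@@[,],,,,,,…
[11] q3 h=23  …,,,@@,[,],,,,,,…
[12] q2 h=22  …,,,,@@[,],,,,,,…
[13] q3 h=23  …,,,@@,[,],,,,,,…
[14] q2 h=22  …,,,,@@[,],,,,,,…
[15] q3 h=23  …,,,@@,[,],,,,,,…
[16] q2 h=22  …,,,,@@[,],,,,,,…
[17] q3 h=23  …,,,@@,[,],,,,,,…
[18] q2 h=22  …,,,,@@[,],,,,,,…
[19] q3 h=23  …,,,@@,[,],,,,,,…
[20] q2 h=22  …,,,,@@[,],,,,,,…
[21] q3 h=23  …,,,@@,[,],,,,,,…
[22] q2 h=22  …,,,,@@[,],,,,,,…
[23] q3 h=23  …,,,@@,[,],,,,,,…
[24] q2 h=22  …,,,,@@[,],,,,,,…
[25] q3 h=23  …,,,@@,[,],,,,,,…
[26] q2 h=22  …,,,,@@[,],,,,,,…
[27] q3 h=23  …,,,@@,[,],,,,,,…
[28] q2 h=22  …,,,,@@[,],,,,,,…
[29] q3 h=23  …,,,@@,[,],,,,,,…
[30] q2 h=22  …,,,,@@[,],,,,,,…
[31] q3 h=23  …,,,@@,[,],,,,,,…
[32] q2 h=22  …,,,,@@[,],,,,,,…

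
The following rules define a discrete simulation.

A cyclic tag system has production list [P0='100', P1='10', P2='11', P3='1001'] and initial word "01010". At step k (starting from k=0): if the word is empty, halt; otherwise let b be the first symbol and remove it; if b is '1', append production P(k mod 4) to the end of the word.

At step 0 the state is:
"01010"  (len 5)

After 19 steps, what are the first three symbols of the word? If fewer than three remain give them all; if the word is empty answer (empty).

100

t=0: "01010"  (len 5)
t=1: "1010"  (len 4)
t=2: "01010"  (len 5)
t=3: "1010"  (len 4)
t=4: "0101001"  (len 7)
t=5: "101001"  (len 6)
t=6: "0100110"  (len 7)
t=7: "100110"  (len 6)
t=8: "001101001"  (len 9)
t=9: "01101001"  (len 8)
t=10: "1101001"  (len 7)
t=11: "10100111"  (len 8)
t=12: "01001111001"  (len 11)
t=13: "1001111001"  (len 10)
t=14: "00111100110"  (len 11)
t=15: "0111100110"  (len 10)
t=16: "111100110"  (len 9)
t=17: "11100110100"  (len 11)
t=18: "110011010010"  (len 12)
t=19: "1001101001011"  (len 13)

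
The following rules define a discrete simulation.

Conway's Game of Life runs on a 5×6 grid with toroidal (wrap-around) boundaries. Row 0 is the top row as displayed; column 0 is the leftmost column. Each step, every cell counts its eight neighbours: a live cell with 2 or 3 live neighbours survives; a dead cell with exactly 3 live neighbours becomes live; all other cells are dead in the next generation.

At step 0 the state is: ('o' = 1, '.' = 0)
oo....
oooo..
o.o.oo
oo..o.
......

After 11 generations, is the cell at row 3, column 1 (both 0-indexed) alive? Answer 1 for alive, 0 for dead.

gen 0: oo....
oooo..
o.o.oo
oo..o.
......
gen 1: o.....
...oo.
....o.
oo.oo.
.....o
gen 2: ....oo
...ooo
..o...
o..oo.
.o..oo
gen 3: ......
...o.o
..o...
ooooo.
......
gen 4: ......
......
o....o
.ooo..
.ooo..
gen 5: ..o...
......
ooo...
...oo.
.o.o..
gen 6: ..o...
..o...
.ooo..
o..oo.
...oo.
gen 7: ..o...
......
.o..o.
.o...o
..o.oo
gen 8: ...o..
......
o.....
.ooo.o
oooooo
gen 9: oo.o.o
......
ooo...
......
.....o
gen 10: o...oo
.....o
.o....
oo....
....oo
gen 11: o.....
....oo
.o....
oo...o
.o..o.

1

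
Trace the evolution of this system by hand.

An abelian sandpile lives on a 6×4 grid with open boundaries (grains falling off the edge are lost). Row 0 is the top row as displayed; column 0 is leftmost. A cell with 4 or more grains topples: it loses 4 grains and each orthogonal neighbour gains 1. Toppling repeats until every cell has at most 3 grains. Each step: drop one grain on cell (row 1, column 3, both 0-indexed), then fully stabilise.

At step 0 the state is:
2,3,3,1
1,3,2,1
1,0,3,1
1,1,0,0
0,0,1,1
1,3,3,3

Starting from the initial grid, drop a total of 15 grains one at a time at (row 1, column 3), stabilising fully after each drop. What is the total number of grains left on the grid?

40

k=0  2,3,3,1
1,3,2,1
1,0,3,1
1,1,0,0
0,0,1,1
1,3,3,3
k=1  2,3,3,1
1,3,2,2
1,0,3,1
1,1,0,0
0,0,1,1
1,3,3,3
k=2  2,3,3,1
1,3,2,3
1,0,3,1
1,1,0,0
0,0,1,1
1,3,3,3
k=3  2,3,3,2
1,3,3,0
1,0,3,2
1,1,0,0
0,0,1,1
1,3,3,3
k=4  2,3,3,2
1,3,3,1
1,0,3,2
1,1,0,0
0,0,1,1
1,3,3,3
k=5  2,3,3,2
1,3,3,2
1,0,3,2
1,1,0,0
0,0,1,1
1,3,3,3
k=6  2,3,3,2
1,3,3,3
1,0,3,2
1,1,0,0
0,0,1,1
1,3,3,3
k=7  3,1,2,0
2,1,3,3
1,2,1,0
1,1,1,1
0,0,1,1
1,3,3,3
k=8  3,1,3,1
2,2,0,1
1,2,2,1
1,1,1,1
0,0,1,1
1,3,3,3
k=9  3,1,3,1
2,2,0,2
1,2,2,1
1,1,1,1
0,0,1,1
1,3,3,3
k=10  3,1,3,1
2,2,0,3
1,2,2,1
1,1,1,1
0,0,1,1
1,3,3,3
k=11  3,1,3,2
2,2,1,0
1,2,2,2
1,1,1,1
0,0,1,1
1,3,3,3
k=12  3,1,3,2
2,2,1,1
1,2,2,2
1,1,1,1
0,0,1,1
1,3,3,3
k=13  3,1,3,2
2,2,1,2
1,2,2,2
1,1,1,1
0,0,1,1
1,3,3,3
k=14  3,1,3,2
2,2,1,3
1,2,2,2
1,1,1,1
0,0,1,1
1,3,3,3
k=15  3,1,3,3
2,2,2,0
1,2,2,3
1,1,1,1
0,0,1,1
1,3,3,3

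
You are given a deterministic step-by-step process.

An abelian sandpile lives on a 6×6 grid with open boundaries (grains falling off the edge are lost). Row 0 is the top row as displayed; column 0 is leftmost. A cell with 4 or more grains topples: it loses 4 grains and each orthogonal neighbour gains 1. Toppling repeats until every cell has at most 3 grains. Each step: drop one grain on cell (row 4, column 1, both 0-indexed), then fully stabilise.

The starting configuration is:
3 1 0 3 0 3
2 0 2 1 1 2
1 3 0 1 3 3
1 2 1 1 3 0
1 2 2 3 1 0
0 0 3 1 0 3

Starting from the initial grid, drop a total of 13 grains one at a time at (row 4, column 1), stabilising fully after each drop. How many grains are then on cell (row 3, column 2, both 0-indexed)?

step 0: 3 1 0 3 0 3
2 0 2 1 1 2
1 3 0 1 3 3
1 2 1 1 3 0
1 2 2 3 1 0
0 0 3 1 0 3
step 1: 3 1 0 3 0 3
2 0 2 1 1 2
1 3 0 1 3 3
1 2 1 1 3 0
1 3 2 3 1 0
0 0 3 1 0 3
step 2: 3 1 0 3 0 3
2 0 2 1 1 2
1 3 0 1 3 3
1 3 1 1 3 0
2 0 3 3 1 0
0 1 3 1 0 3
step 3: 3 1 0 3 0 3
2 0 2 1 1 2
1 3 0 1 3 3
1 3 1 1 3 0
2 1 3 3 1 0
0 1 3 1 0 3
step 4: 3 1 0 3 0 3
2 0 2 1 1 2
1 3 0 1 3 3
1 3 1 1 3 0
2 2 3 3 1 0
0 1 3 1 0 3
step 5: 3 1 0 3 0 3
2 0 2 1 1 2
1 3 0 1 3 3
1 3 1 1 3 0
2 3 3 3 1 0
0 1 3 1 0 3
step 6: 3 1 0 3 0 3
2 1 2 1 1 2
2 0 1 1 3 3
2 1 3 2 3 0
3 2 2 0 2 0
0 3 0 3 0 3
step 7: 3 1 0 3 0 3
2 1 2 1 1 2
2 0 1 1 3 3
2 1 3 2 3 0
3 3 2 0 2 0
0 3 0 3 0 3
step 8: 3 1 0 3 0 3
2 1 2 1 1 2
2 0 1 1 3 3
3 2 3 2 3 0
0 2 3 0 2 0
2 0 1 3 0 3
step 9: 3 1 0 3 0 3
2 1 2 1 1 2
2 0 1 1 3 3
3 2 3 2 3 0
0 3 3 0 2 0
2 0 1 3 0 3
step 10: 3 1 0 3 0 3
2 1 2 1 1 2
3 1 2 1 3 3
0 1 1 3 3 0
2 2 1 1 2 0
2 1 2 3 0 3
step 11: 3 1 0 3 0 3
2 1 2 1 1 2
3 1 2 1 3 3
0 1 1 3 3 0
2 3 1 1 2 0
2 1 2 3 0 3
step 12: 3 1 0 3 0 3
2 1 2 1 1 2
3 1 2 1 3 3
0 2 1 3 3 0
3 0 2 1 2 0
2 2 2 3 0 3
step 13: 3 1 0 3 0 3
2 1 2 1 1 2
3 1 2 1 3 3
0 2 1 3 3 0
3 1 2 1 2 0
2 2 2 3 0 3

1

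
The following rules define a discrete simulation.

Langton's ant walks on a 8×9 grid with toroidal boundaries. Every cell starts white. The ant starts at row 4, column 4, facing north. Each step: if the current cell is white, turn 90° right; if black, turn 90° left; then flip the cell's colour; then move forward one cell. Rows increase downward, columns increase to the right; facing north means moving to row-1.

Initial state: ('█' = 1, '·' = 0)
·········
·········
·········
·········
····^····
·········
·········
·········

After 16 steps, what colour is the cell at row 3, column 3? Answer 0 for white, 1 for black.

step 0: ·········
·········
·········
·········
····^····
·········
·········
·········
step 1: ·········
·········
·········
·········
····█>···
·········
·········
·········
step 2: ·········
·········
·········
·········
····██···
·····v···
·········
·········
step 3: ·········
·········
·········
·········
····██···
····<█···
·········
·········
step 4: ·········
·········
·········
·········
····^█···
····██···
·········
·········
step 5: ·········
·········
·········
·········
···<·█···
····██···
·········
·········
step 6: ·········
·········
·········
···^·····
···█·█···
····██···
·········
·········
step 7: ·········
·········
·········
···█>····
···█·█···
····██···
·········
·········
step 8: ·········
·········
·········
···██····
···█v█···
····██···
·········
·········
step 9: ·········
·········
·········
···██····
···<██···
····██···
·········
·········
step 10: ·········
·········
·········
···██····
····██···
···v██···
·········
·········
step 11: ·········
·········
·········
···██····
····██···
··<███···
·········
·········
step 12: ·········
·········
·········
···██····
··^·██···
··████···
·········
·········
step 13: ·········
·········
·········
···██····
··█>██···
··████···
·········
·········
step 14: ·········
·········
·········
···██····
··████···
··█v██···
·········
·········
step 15: ·········
·········
·········
···██····
··████···
··█·>█···
·········
·········
step 16: ·········
·········
·········
···██····
··██^█···
··█··█···
·········
·········

1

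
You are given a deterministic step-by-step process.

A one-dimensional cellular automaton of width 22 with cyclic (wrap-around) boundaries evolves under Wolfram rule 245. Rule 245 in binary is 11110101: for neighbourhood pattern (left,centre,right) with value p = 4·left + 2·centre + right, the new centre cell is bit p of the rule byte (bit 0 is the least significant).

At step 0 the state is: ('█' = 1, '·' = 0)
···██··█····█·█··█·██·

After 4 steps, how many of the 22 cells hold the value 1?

16

t=0: ···██··█····█·█··█·██·
t=1: ██··██·████·████·██·██
t=2: ███··██·████·████·██·█
t=3: ████··██·████·████·██·
t=4: ·████··██·████·████·██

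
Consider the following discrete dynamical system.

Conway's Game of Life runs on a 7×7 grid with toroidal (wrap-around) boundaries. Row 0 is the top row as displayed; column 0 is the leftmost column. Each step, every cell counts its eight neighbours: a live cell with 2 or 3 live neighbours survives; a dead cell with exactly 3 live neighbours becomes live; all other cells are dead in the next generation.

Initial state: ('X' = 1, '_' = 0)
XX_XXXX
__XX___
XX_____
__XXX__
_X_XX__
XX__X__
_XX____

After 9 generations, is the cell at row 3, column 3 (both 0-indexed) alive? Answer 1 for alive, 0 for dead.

1

k=0  XX_XXXX
__XX___
XX_____
__XXX__
_X_XX__
XX__X__
_XX____
k=1  X___XXX
___X_X_
_X__X__
X___X__
XX___X_
X___X__
_______
k=2  ____XXX
X__X___
___XXX_
X___XXX
XX__XX_
XX____X
X___X__
k=3  X__XXXX
___X___
X__X___
XX_____
____X__
____X__
_X__X__
k=4  X_XX_XX
X_XX_X_
XXX____
XX_____
_______
___XXX_
X_____X
k=5  __XX_X_
_____X_
___X___
X_X____
____X__
____XXX
XXX____
k=6  __XXX_X
__XX___
_______
___X___
___XX_X
XX_XXXX
XXX____
k=7  X___X__
__X_X__
__XX___
___XX__
______X
_______
_______
k=8  ___X___
_XX_X__
__X____
__XXX__
_______
_______
_______
k=9  __XX___
_XX____
____X__
__XX___
___X___
_______
_______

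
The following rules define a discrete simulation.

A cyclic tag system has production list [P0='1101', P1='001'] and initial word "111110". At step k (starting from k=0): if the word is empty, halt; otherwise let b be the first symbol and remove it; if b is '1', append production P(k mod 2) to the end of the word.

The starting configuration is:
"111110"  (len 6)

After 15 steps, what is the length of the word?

k=0  "111110"  (len 6)
k=1  "111101101"  (len 9)
k=2  "11101101001"  (len 11)
k=3  "11011010011101"  (len 14)
k=4  "1011010011101001"  (len 16)
k=5  "0110100111010011101"  (len 19)
k=6  "110100111010011101"  (len 18)
k=7  "101001110100111011101"  (len 21)
k=8  "01001110100111011101001"  (len 23)
k=9  "1001110100111011101001"  (len 22)
k=10  "001110100111011101001001"  (len 24)
k=11  "01110100111011101001001"  (len 23)
k=12  "1110100111011101001001"  (len 22)
k=13  "1101001110111010010011101"  (len 25)
k=14  "101001110111010010011101001"  (len 27)
k=15  "010011101110100100111010011101"  (len 30)

30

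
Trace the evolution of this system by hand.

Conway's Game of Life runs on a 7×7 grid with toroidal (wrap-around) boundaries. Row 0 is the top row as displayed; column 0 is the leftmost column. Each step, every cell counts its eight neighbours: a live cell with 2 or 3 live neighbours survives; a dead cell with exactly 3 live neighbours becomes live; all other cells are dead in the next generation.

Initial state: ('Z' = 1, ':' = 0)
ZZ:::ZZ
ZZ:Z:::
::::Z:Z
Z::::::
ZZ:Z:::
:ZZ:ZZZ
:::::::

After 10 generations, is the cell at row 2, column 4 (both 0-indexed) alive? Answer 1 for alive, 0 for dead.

t=0: ZZ:::ZZ
ZZ:Z:::
::::Z:Z
Z::::::
ZZ:Z:::
:ZZ:ZZZ
:::::::
t=1: :ZZ:::Z
:ZZ:Z::
:Z::::Z
ZZ::::Z
:::ZZZ:
:ZZZZZZ
::Z:Z::
t=2: Z::::Z:
:::Z:Z:
:::::ZZ
:ZZ:Z:Z
:::::::
:Z::::Z
::::Z:Z
t=3: :::::Z:
:::::Z:
Z:ZZ::Z
Z:::::Z
:ZZ::Z:
Z::::Z:
::::::Z
t=4: :::::ZZ
::::ZZ:
ZZ:::Z:
:::Z:Z:
:Z:::Z:
ZZ:::Z:
:::::ZZ
t=5: :::::::
Z:::Z::
:::::Z:
ZZZ::Z:
ZZZ::Z:
ZZ::ZZ:
::::Z::
t=6: :::::::
:::::::
Z:::ZZ:
Z:Z:ZZ:
:::Z:Z:
Z:ZZZZ:
::::ZZ:
t=7: :::::::
:::::::
:Z:ZZZ:
:Z:::::
:::::::
::Z::::
:::::ZZ
t=8: :::::::
::::Z::
::Z:Z::
::Z:Z::
:::::::
:::::::
:::::::
t=9: :::::::
:::Z:::
::::ZZ:
:::::::
:::::::
:::::::
:::::::
t=10: :::::::
::::Z::
::::Z::
:::::::
:::::::
:::::::
:::::::

1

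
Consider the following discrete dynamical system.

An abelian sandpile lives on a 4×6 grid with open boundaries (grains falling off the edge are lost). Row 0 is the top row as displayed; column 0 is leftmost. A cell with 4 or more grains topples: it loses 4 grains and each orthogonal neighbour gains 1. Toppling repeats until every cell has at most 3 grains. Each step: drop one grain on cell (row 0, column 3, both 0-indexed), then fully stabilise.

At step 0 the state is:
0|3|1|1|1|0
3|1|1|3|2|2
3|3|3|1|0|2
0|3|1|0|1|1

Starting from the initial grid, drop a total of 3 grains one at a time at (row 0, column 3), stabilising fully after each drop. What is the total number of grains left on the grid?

38

0) 0|3|1|1|1|0
3|1|1|3|2|2
3|3|3|1|0|2
0|3|1|0|1|1
1) 0|3|1|2|1|0
3|1|1|3|2|2
3|3|3|1|0|2
0|3|1|0|1|1
2) 0|3|1|3|1|0
3|1|1|3|2|2
3|3|3|1|0|2
0|3|1|0|1|1
3) 0|3|2|1|2|0
3|1|2|0|3|2
3|3|3|2|0|2
0|3|1|0|1|1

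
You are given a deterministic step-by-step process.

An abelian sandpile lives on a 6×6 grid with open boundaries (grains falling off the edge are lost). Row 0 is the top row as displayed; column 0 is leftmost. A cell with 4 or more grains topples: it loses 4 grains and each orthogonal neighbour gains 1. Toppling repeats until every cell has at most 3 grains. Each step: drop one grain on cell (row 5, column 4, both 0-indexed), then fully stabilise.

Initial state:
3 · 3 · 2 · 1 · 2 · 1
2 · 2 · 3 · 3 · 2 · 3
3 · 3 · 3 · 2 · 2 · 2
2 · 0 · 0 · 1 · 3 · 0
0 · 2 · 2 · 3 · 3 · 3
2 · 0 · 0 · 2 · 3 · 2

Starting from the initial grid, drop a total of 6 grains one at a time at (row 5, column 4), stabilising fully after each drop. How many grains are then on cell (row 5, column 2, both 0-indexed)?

k=0  3 · 3 · 2 · 1 · 2 · 1
2 · 2 · 3 · 3 · 2 · 3
3 · 3 · 3 · 2 · 2 · 2
2 · 0 · 0 · 1 · 3 · 0
0 · 2 · 2 · 3 · 3 · 3
2 · 0 · 0 · 2 · 3 · 2
k=1  3 · 3 · 2 · 1 · 2 · 1
2 · 2 · 3 · 3 · 2 · 3
3 · 3 · 3 · 2 · 3 · 2
2 · 0 · 0 · 3 · 0 · 2
0 · 2 · 3 · 1 · 3 · 1
2 · 0 · 1 · 0 · 3 · 0
k=2  3 · 3 · 2 · 1 · 2 · 1
2 · 2 · 3 · 3 · 2 · 3
3 · 3 · 3 · 2 · 3 · 2
2 · 0 · 0 · 3 · 1 · 2
0 · 2 · 3 · 2 · 0 · 2
2 · 0 · 1 · 1 · 1 · 1
k=3  3 · 3 · 2 · 1 · 2 · 1
2 · 2 · 3 · 3 · 2 · 3
3 · 3 · 3 · 2 · 3 · 2
2 · 0 · 0 · 3 · 1 · 2
0 · 2 · 3 · 2 · 0 · 2
2 · 0 · 1 · 1 · 2 · 1
k=4  3 · 3 · 2 · 1 · 2 · 1
2 · 2 · 3 · 3 · 2 · 3
3 · 3 · 3 · 2 · 3 · 2
2 · 0 · 0 · 3 · 1 · 2
0 · 2 · 3 · 2 · 0 · 2
2 · 0 · 1 · 1 · 3 · 1
k=5  3 · 3 · 2 · 1 · 2 · 1
2 · 2 · 3 · 3 · 2 · 3
3 · 3 · 3 · 2 · 3 · 2
2 · 0 · 0 · 3 · 1 · 2
0 · 2 · 3 · 2 · 1 · 2
2 · 0 · 1 · 2 · 0 · 2
k=6  3 · 3 · 2 · 1 · 2 · 1
2 · 2 · 3 · 3 · 2 · 3
3 · 3 · 3 · 2 · 3 · 2
2 · 0 · 0 · 3 · 1 · 2
0 · 2 · 3 · 2 · 1 · 2
2 · 0 · 1 · 2 · 1 · 2

1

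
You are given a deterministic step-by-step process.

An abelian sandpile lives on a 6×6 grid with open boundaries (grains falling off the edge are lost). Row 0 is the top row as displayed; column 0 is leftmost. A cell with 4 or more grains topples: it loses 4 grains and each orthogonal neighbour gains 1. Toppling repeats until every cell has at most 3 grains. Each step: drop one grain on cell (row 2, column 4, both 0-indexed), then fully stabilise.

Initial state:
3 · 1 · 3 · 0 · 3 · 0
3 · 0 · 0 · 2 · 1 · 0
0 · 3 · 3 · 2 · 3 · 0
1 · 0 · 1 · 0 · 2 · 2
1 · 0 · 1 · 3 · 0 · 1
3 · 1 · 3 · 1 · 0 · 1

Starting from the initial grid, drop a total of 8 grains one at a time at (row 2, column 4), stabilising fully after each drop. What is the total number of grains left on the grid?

gen 0: 3 · 1 · 3 · 0 · 3 · 0
3 · 0 · 0 · 2 · 1 · 0
0 · 3 · 3 · 2 · 3 · 0
1 · 0 · 1 · 0 · 2 · 2
1 · 0 · 1 · 3 · 0 · 1
3 · 1 · 3 · 1 · 0 · 1
gen 1: 3 · 1 · 3 · 0 · 3 · 0
3 · 0 · 0 · 2 · 2 · 0
0 · 3 · 3 · 3 · 0 · 1
1 · 0 · 1 · 0 · 3 · 2
1 · 0 · 1 · 3 · 0 · 1
3 · 1 · 3 · 1 · 0 · 1
gen 2: 3 · 1 · 3 · 0 · 3 · 0
3 · 0 · 0 · 2 · 2 · 0
0 · 3 · 3 · 3 · 1 · 1
1 · 0 · 1 · 0 · 3 · 2
1 · 0 · 1 · 3 · 0 · 1
3 · 1 · 3 · 1 · 0 · 1
gen 3: 3 · 1 · 3 · 0 · 3 · 0
3 · 0 · 0 · 2 · 2 · 0
0 · 3 · 3 · 3 · 2 · 1
1 · 0 · 1 · 0 · 3 · 2
1 · 0 · 1 · 3 · 0 · 1
3 · 1 · 3 · 1 · 0 · 1
gen 4: 3 · 1 · 3 · 0 · 3 · 0
3 · 0 · 0 · 2 · 2 · 0
0 · 3 · 3 · 3 · 3 · 1
1 · 0 · 1 · 0 · 3 · 2
1 · 0 · 1 · 3 · 0 · 1
3 · 1 · 3 · 1 · 0 · 1
gen 5: 3 · 1 · 3 · 0 · 3 · 0
3 · 1 · 1 · 3 · 3 · 0
1 · 0 · 1 · 1 · 2 · 2
1 · 1 · 2 · 2 · 0 · 3
1 · 0 · 1 · 3 · 1 · 1
3 · 1 · 3 · 1 · 0 · 1
gen 6: 3 · 1 · 3 · 0 · 3 · 0
3 · 1 · 1 · 3 · 3 · 0
1 · 0 · 1 · 1 · 3 · 2
1 · 1 · 2 · 2 · 0 · 3
1 · 0 · 1 · 3 · 1 · 1
3 · 1 · 3 · 1 · 0 · 1
gen 7: 3 · 1 · 3 · 2 · 0 · 1
3 · 1 · 2 · 0 · 2 · 1
1 · 0 · 1 · 3 · 1 · 3
1 · 1 · 2 · 2 · 1 · 3
1 · 0 · 1 · 3 · 1 · 1
3 · 1 · 3 · 1 · 0 · 1
gen 8: 3 · 1 · 3 · 2 · 0 · 1
3 · 1 · 2 · 0 · 2 · 1
1 · 0 · 1 · 3 · 2 · 3
1 · 1 · 2 · 2 · 1 · 3
1 · 0 · 1 · 3 · 1 · 1
3 · 1 · 3 · 1 · 0 · 1

55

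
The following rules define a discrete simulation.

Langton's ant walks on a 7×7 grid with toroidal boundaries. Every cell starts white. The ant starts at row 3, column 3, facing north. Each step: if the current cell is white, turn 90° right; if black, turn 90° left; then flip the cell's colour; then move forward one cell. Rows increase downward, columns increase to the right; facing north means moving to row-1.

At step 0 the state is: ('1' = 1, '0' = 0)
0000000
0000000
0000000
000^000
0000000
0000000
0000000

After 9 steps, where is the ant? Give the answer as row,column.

3,2

gen 0: 0000000
0000000
0000000
000^000
0000000
0000000
0000000
gen 1: 0000000
0000000
0000000
0001>00
0000000
0000000
0000000
gen 2: 0000000
0000000
0000000
0001100
0000v00
0000000
0000000
gen 3: 0000000
0000000
0000000
0001100
000<100
0000000
0000000
gen 4: 0000000
0000000
0000000
000^100
0001100
0000000
0000000
gen 5: 0000000
0000000
0000000
00<0100
0001100
0000000
0000000
gen 6: 0000000
0000000
00^0000
0010100
0001100
0000000
0000000
gen 7: 0000000
0000000
001>000
0010100
0001100
0000000
0000000
gen 8: 0000000
0000000
0011000
001v100
0001100
0000000
0000000
gen 9: 0000000
0000000
0011000
00<1100
0001100
0000000
0000000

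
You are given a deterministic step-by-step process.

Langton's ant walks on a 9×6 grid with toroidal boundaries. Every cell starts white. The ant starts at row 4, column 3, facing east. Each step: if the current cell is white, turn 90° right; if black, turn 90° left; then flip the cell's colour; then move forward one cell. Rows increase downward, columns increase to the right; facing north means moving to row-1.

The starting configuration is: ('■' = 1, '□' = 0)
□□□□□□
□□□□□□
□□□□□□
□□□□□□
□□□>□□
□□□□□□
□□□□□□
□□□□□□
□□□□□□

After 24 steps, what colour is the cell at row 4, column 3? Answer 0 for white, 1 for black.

0

gen 0: □□□□□□
□□□□□□
□□□□□□
□□□□□□
□□□>□□
□□□□□□
□□□□□□
□□□□□□
□□□□□□
gen 1: □□□□□□
□□□□□□
□□□□□□
□□□□□□
□□□■□□
□□□v□□
□□□□□□
□□□□□□
□□□□□□
gen 2: □□□□□□
□□□□□□
□□□□□□
□□□□□□
□□□■□□
□□<■□□
□□□□□□
□□□□□□
□□□□□□
gen 3: □□□□□□
□□□□□□
□□□□□□
□□□□□□
□□^■□□
□□■■□□
□□□□□□
□□□□□□
□□□□□□
gen 4: □□□□□□
□□□□□□
□□□□□□
□□□□□□
□□■>□□
□□■■□□
□□□□□□
□□□□□□
□□□□□□
gen 5: □□□□□□
□□□□□□
□□□□□□
□□□^□□
□□■□□□
□□■■□□
□□□□□□
□□□□□□
□□□□□□
gen 6: □□□□□□
□□□□□□
□□□□□□
□□□■>□
□□■□□□
□□■■□□
□□□□□□
□□□□□□
□□□□□□
gen 7: □□□□□□
□□□□□□
□□□□□□
□□□■■□
□□■□v□
□□■■□□
□□□□□□
□□□□□□
□□□□□□
gen 8: □□□□□□
□□□□□□
□□□□□□
□□□■■□
□□■<■□
□□■■□□
□□□□□□
□□□□□□
□□□□□□
gen 9: □□□□□□
□□□□□□
□□□□□□
□□□^■□
□□■■■□
□□■■□□
□□□□□□
□□□□□□
□□□□□□
gen 10: □□□□□□
□□□□□□
□□□□□□
□□<□■□
□□■■■□
□□■■□□
□□□□□□
□□□□□□
□□□□□□
gen 11: □□□□□□
□□□□□□
□□^□□□
□□■□■□
□□■■■□
□□■■□□
□□□□□□
□□□□□□
□□□□□□
gen 12: □□□□□□
□□□□□□
□□■>□□
□□■□■□
□□■■■□
□□■■□□
□□□□□□
□□□□□□
□□□□□□
gen 13: □□□□□□
□□□□□□
□□■■□□
□□■v■□
□□■■■□
□□■■□□
□□□□□□
□□□□□□
□□□□□□
gen 14: □□□□□□
□□□□□□
□□■■□□
□□<■■□
□□■■■□
□□■■□□
□□□□□□
□□□□□□
□□□□□□
gen 15: □□□□□□
□□□□□□
□□■■□□
□□□■■□
□□v■■□
□□■■□□
□□□□□□
□□□□□□
□□□□□□
gen 16: □□□□□□
□□□□□□
□□■■□□
□□□■■□
□□□>■□
□□■■□□
□□□□□□
□□□□□□
□□□□□□
gen 17: □□□□□□
□□□□□□
□□■■□□
□□□^■□
□□□□■□
□□■■□□
□□□□□□
□□□□□□
□□□□□□
gen 18: □□□□□□
□□□□□□
□□■■□□
□□<□■□
□□□□■□
□□■■□□
□□□□□□
□□□□□□
□□□□□□
gen 19: □□□□□□
□□□□□□
□□^■□□
□□■□■□
□□□□■□
□□■■□□
□□□□□□
□□□□□□
□□□□□□
gen 20: □□□□□□
□□□□□□
□<□■□□
□□■□■□
□□□□■□
□□■■□□
□□□□□□
□□□□□□
□□□□□□
gen 21: □□□□□□
□^□□□□
□■□■□□
□□■□■□
□□□□■□
□□■■□□
□□□□□□
□□□□□□
□□□□□□
gen 22: □□□□□□
□■>□□□
□■□■□□
□□■□■□
□□□□■□
□□■■□□
□□□□□□
□□□□□□
□□□□□□
gen 23: □□□□□□
□■■□□□
□■v■□□
□□■□■□
□□□□■□
□□■■□□
□□□□□□
□□□□□□
□□□□□□
gen 24: □□□□□□
□■■□□□
□<■■□□
□□■□■□
□□□□■□
□□■■□□
□□□□□□
□□□□□□
□□□□□□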